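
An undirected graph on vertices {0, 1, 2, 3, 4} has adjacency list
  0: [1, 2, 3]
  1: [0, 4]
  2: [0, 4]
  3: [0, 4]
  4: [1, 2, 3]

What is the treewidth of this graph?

2

A width-2 tree decomposition is:
Bags: B1 = {0, 3, 4}  B2 = {0, 1, 4}  B3 = {0, 2, 4}
Tree: B1–B2, B2–B3
Every bag has size at most 3, so the width is 3 − 1 = 2 and tw(G) ≤ 2. The edges 0–3–4–1–0 form a cycle, so G is not a tree and its treewidth is at least 2. Therefore the treewidth is 2.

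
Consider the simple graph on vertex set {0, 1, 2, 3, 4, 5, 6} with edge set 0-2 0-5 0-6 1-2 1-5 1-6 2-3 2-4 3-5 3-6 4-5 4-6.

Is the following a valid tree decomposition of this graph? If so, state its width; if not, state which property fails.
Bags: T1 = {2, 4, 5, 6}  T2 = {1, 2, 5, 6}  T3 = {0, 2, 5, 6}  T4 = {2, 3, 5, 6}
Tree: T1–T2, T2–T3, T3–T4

Vertex coverage: the bags together contain {0, 1, 2, 3, 4, 5, 6}, the full vertex set. Edge coverage: each edge of G has both endpoints in at least one bag. Running intersection: for every vertex, the bags containing it form a connected subtree. All three properties hold, so this is a valid tree decomposition of width max|bag| − 1 = 3, and hence tw(G) ≤ 3.

Yes; width 3.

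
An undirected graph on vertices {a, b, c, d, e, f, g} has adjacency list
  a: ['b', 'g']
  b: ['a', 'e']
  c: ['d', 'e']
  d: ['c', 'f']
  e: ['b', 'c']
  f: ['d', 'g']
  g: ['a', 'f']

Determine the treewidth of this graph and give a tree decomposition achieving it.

Treewidth 2.
Bags: B1 = {c, d, f}  B2 = {c, f, g}  B3 = {a, c, g}  B4 = {a, b, c}  B5 = {b, c, e}
Tree: B1–B2, B2–B3, B3–B4, B4–B5

The largest bag has 3 vertices, giving width 2; this decomposition certifies tw(G) ≤ 2. Since c–d–f–g–a–b–e–c is a cycle in G, G is not acyclic. Forests are exactly the graphs of treewidth ≤ 1, so tw(G) ≥ 2. Hence tw(G) = 2 exactly.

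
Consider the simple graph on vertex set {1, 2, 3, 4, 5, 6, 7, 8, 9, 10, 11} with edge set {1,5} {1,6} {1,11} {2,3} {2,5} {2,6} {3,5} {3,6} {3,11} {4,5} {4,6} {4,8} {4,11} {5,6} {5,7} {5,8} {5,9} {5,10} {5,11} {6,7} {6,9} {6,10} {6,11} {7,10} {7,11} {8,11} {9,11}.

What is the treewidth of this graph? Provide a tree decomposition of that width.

The largest bag has 4 vertices, giving width 3; this decomposition certifies tw(G) ≤ 3. Conversely, {4, 5, 8, 11} is a clique of size 4, and the vertices of any clique must share a bag in every tree decomposition; so some bag has ≥ 4 vertices and tw(G) ≥ 3. Combining the bounds, tw(G) = 3.

Treewidth 3.
Bags: B1 = {5, 6, 9, 11}  B2 = {4, 5, 6, 11}  B3 = {4, 5, 8, 11}  B4 = {1, 5, 6, 11}  B5 = {3, 5, 6, 11}  B6 = {2, 3, 5, 6}  B7 = {5, 6, 7, 11}  B8 = {5, 6, 7, 10}
Tree: B1–B2, B2–B3, B2–B4, B1–B5, B5–B6, B4–B7, B7–B8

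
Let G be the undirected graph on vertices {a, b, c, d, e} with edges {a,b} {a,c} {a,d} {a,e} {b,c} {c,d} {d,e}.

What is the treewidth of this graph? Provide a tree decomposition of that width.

The largest bag has 3 vertices, giving width 2; this decomposition certifies tw(G) ≤ 2. On the other hand G contains the 3-clique {a, d, e}. A clique must lie in a single bag of any decomposition, so no decomposition can have width below 2. Hence tw(G) = 2 exactly.

Treewidth 2.
One such decomposition:
Bags: B1 = {a, c, d}  B2 = {a, b, c}  B3 = {a, d, e}
Tree: B1–B2, B1–B3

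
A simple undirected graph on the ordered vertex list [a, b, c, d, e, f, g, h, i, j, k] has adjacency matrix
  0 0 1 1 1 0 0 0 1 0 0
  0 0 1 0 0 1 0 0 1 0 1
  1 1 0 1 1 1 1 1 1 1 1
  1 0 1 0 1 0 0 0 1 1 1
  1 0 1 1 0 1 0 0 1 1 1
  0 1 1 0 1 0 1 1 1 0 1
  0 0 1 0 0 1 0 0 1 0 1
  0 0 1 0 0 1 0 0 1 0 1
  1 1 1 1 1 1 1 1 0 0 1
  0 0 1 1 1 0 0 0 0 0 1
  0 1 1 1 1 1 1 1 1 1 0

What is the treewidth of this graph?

A width-4 tree decomposition is:
Bags: B1 = {a, c, d, e, i}  B2 = {c, d, e, i, k}  B3 = {c, e, f, i, k}  B4 = {c, f, g, i, k}  B5 = {b, c, f, i, k}  B6 = {c, d, e, j, k}  B7 = {c, f, h, i, k}
Tree: B1–B2, B2–B3, B3–B4, B4–B5, B2–B6, B4–B7
Every bag has size at most 5, so the width is 5 − 1 = 4 and tw(G) ≤ 4. Conversely, {a, c, d, e, i} is a clique of size 5, and the vertices of any clique must share a bag in every tree decomposition; so some bag has ≥ 5 vertices and tw(G) ≥ 4. Hence tw(G) = 4 exactly.

4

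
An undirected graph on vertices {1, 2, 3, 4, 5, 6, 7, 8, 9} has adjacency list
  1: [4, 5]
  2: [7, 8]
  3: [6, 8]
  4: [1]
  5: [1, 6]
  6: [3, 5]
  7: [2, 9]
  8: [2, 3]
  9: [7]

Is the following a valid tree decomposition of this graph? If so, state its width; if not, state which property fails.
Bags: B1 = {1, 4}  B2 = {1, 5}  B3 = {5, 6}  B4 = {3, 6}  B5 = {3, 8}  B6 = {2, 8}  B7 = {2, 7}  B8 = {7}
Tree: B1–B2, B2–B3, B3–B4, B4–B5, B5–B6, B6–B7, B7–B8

A tree decomposition must satisfy three properties: every vertex lies in some bag; for every edge, both endpoints lie together in some bag; and for every vertex, the bags containing it form a connected subtree. Here vertex 9 appears in no bag, so the decomposition is invalid.

No — vertex 9 appears in no bag.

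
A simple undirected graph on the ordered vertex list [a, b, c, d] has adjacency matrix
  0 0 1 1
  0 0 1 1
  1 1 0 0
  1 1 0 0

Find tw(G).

2

A width-2 tree decomposition is:
Bags: B1 = {a, b, d}  B2 = {a, b, c}
Tree: B1–B2
Each bag holds 3 vertices, so the decomposition has width 2, which upper-bounds the treewidth. The edges a–d–b–c–a form a cycle, so G is not a tree and its treewidth is at least 2. Combining the bounds, tw(G) = 2.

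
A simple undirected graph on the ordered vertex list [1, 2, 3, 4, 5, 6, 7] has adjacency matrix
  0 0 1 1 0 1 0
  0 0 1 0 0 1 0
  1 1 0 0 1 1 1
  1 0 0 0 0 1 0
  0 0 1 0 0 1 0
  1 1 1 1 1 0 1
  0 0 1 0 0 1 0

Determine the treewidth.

A width-2 tree decomposition is:
Bags: B1 = {3, 5, 6}  B2 = {3, 6, 7}  B3 = {1, 3, 6}  B4 = {1, 4, 6}  B5 = {2, 3, 6}
Tree: B1–B2, B1–B3, B3–B4, B2–B5
Every bag has size at most 3, so the width is 3 − 1 = 2 and tw(G) ≤ 2. On the other hand G contains the 3-clique {1, 3, 6}. A clique must lie in a single bag of any decomposition, so no decomposition can have width below 2. Therefore the treewidth is 2.

2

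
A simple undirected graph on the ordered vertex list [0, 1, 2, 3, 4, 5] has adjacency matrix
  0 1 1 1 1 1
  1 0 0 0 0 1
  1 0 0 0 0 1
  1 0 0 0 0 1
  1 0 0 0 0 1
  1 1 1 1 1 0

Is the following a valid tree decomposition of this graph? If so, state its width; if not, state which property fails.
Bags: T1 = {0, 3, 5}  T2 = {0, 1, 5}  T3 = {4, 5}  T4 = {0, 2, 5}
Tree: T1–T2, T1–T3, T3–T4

A tree decomposition must satisfy three properties: every vertex lies in some bag; for every edge, both endpoints lie together in some bag; and for every vertex, the bags containing it form a connected subtree. Here edge (0,4) lies in no bag, so the decomposition is invalid.

No — edge (0,4) lies in no bag.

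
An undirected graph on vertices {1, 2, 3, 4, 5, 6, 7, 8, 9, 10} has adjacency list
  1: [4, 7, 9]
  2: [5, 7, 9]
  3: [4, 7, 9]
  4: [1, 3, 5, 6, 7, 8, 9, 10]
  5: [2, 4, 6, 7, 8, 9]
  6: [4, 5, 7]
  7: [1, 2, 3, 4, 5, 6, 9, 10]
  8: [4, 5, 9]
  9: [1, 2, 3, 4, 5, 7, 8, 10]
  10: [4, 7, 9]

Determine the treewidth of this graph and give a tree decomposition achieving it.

Every bag has size at most 4, so the width is 4 − 1 = 3 and tw(G) ≤ 3. For the lower bound, the 4 vertices {2, 5, 7, 9} are pairwise adjacent, and any tree decomposition puts a clique entirely inside one bag — forcing width ≥ 3. The upper and lower bounds meet at 3, so that is the treewidth.

Treewidth 3.
One optimal decomposition is:
Bags: B1 = {4, 5, 7, 9}  B2 = {3, 4, 7, 9}  B3 = {4, 7, 9, 10}  B4 = {4, 5, 6, 7}  B5 = {2, 5, 7, 9}  B6 = {4, 5, 8, 9}  B7 = {1, 4, 7, 9}
Tree: B1–B2, B2–B3, B1–B4, B1–B5, B1–B6, B2–B7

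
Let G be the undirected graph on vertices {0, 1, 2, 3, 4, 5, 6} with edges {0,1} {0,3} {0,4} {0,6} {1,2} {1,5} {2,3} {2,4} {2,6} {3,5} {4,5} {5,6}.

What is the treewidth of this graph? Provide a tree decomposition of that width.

The largest bag has 4 vertices, giving width 3; this decomposition certifies tw(G) ≤ 3. For the lower bound: the 4 vertex sets {1,5}, {0,3}, {2}, {6} are disjoint, each induces a connected subgraph, and every pair is joined by at least one edge of G. Contracting each set to a single vertex therefore yields K_{4} as a minor, and since treewidth is minor-monotone, tw(G) ≥ tw(K_{4}) = 3. Therefore the treewidth is 3.

Treewidth 3.
Bags: B1 = {0, 1, 2, 5}  B2 = {0, 2, 3, 5}  B3 = {0, 2, 5, 6}  B4 = {0, 2, 4, 5}
Tree: B1–B2, B2–B3, B3–B4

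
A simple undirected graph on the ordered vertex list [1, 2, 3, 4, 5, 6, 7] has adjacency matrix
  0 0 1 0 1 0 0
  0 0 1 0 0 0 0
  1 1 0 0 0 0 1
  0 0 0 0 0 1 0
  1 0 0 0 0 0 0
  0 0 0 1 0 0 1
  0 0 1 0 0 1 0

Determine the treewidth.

A width-1 tree decomposition is:
Bags: B1 = {3, 7}  B2 = {1, 3}  B3 = {1, 5}  B4 = {6, 7}  B5 = {2, 3}  B6 = {4, 6}
Tree: B1–B2, B2–B3, B1–B4, B1–B5, B4–B6
Each bag holds 2 vertices, so the decomposition has width 1, which upper-bounds the treewidth. Since G has at least one edge (e.g. 7–3), it is not an edgeless graph, so tw(G) ≥ 1. Combining the bounds, tw(G) = 1.

1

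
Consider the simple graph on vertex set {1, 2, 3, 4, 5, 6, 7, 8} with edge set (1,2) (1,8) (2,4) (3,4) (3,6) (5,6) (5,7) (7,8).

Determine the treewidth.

2

A width-2 tree decomposition is:
Bags: B1 = {3, 5, 6}  B2 = {3, 4, 5}  B3 = {2, 4, 5}  B4 = {1, 2, 5}  B5 = {1, 5, 8}  B6 = {5, 7, 8}
Tree: B1–B2, B2–B3, B3–B4, B4–B5, B5–B6
The largest bag has 3 vertices, giving width 2; this decomposition certifies tw(G) ≤ 2. The edges 5–6–3–4–2–1–8–7–5 form a cycle, so G is not a tree and its treewidth is at least 2. Combining the bounds, tw(G) = 2.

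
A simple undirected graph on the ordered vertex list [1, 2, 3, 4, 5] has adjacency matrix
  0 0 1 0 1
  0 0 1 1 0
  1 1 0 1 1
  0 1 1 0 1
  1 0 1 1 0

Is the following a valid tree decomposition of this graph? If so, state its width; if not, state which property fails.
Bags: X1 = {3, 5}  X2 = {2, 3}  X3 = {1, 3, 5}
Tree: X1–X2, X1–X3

No — vertex 4 appears in no bag.

A tree decomposition must satisfy three properties: every vertex lies in some bag; for every edge, both endpoints lie together in some bag; and for every vertex, the bags containing it form a connected subtree. Here vertex 4 appears in no bag, so the decomposition is invalid.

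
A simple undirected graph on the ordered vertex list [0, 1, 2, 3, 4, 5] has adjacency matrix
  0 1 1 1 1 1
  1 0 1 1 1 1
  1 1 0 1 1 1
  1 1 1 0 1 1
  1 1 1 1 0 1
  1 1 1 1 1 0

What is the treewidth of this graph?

5

A width-5 tree decomposition is:
Bags: B1 = {0, 1, 2, 3, 4, 5}
Tree: (single bag)
With just one bag of size 6, the width is 6 − 1 = 5, so tw(G) ≤ 5. Conversely, {0, 1, 2, 3, 4, 5} is a clique of size 6, and the vertices of any clique must share a bag in every tree decomposition; so some bag has ≥ 6 vertices and tw(G) ≥ 5. Hence tw(G) = 5 exactly.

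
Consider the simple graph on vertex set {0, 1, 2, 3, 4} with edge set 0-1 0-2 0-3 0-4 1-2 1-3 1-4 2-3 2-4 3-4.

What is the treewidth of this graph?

4

A width-4 tree decomposition is:
Bags: B1 = {0, 1, 2, 3, 4}
Tree: (single bag)
With just one bag of size 5, the width is 5 − 1 = 4, so tw(G) ≤ 4. Conversely, {0, 1, 2, 3, 4} is a clique of size 5, and the vertices of any clique must share a bag in every tree decomposition; so some bag has ≥ 5 vertices and tw(G) ≥ 4. The upper and lower bounds meet at 4, so that is the treewidth.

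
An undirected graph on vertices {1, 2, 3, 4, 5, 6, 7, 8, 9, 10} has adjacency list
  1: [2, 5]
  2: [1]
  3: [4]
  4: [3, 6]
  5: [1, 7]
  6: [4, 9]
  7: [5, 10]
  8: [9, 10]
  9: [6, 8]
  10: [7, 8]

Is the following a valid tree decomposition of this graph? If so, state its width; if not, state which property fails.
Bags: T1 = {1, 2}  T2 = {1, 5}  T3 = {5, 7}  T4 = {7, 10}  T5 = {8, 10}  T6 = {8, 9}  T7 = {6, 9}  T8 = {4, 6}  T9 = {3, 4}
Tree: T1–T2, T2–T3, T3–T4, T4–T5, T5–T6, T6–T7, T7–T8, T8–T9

Vertex coverage: the bags together contain {1, 2, 3, 4, 5, 6, 7, 8, 9, 10}, the full vertex set. Edge coverage: each edge of G has both endpoints in at least one bag. Running intersection: for every vertex, the bags containing it form a connected subtree. All three properties hold, so this is a valid tree decomposition of width max|bag| − 1 = 1, and hence tw(G) ≤ 1.

Yes; width 1.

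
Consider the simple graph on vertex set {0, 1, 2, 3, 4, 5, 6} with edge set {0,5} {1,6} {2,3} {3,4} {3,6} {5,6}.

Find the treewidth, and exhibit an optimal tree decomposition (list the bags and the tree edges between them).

Every bag has size at most 2, so the width is 2 − 1 = 1 and tw(G) ≤ 1. Any graph with an edge has treewidth ≥ 1, and G has the edge 1–6. Therefore the treewidth is 1.

Treewidth 1.
One such decomposition:
Bags: B1 = {1, 6}  B2 = {5, 6}  B3 = {3, 6}  B4 = {3, 4}  B5 = {2, 3}  B6 = {0, 5}
Tree: B1–B2, B2–B3, B3–B4, B4–B5, B2–B6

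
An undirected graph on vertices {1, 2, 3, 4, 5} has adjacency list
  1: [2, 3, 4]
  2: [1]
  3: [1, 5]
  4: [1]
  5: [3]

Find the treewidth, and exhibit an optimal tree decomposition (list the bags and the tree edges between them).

The largest bag has 2 vertices, giving width 1; this decomposition certifies tw(G) ≤ 1. G has an edge, so its treewidth is at least 1. Therefore the treewidth is 1.

Treewidth 1.
Bags: B1 = {1, 3}  B2 = {1, 4}  B3 = {3, 5}  B4 = {1, 2}
Tree: B1–B2, B1–B3, B1–B4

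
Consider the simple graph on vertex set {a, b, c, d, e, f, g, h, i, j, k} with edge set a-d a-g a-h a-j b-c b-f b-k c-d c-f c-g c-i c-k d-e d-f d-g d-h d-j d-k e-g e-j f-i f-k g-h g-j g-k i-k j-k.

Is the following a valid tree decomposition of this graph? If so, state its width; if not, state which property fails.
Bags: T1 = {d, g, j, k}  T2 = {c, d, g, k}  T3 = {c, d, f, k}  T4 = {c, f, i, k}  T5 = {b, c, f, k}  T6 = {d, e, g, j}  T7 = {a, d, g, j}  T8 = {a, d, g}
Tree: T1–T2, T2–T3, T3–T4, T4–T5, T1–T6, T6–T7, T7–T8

No — vertex h appears in no bag.

A tree decomposition must satisfy three properties: every vertex lies in some bag; for every edge, both endpoints lie together in some bag; and for every vertex, the bags containing it form a connected subtree. Here vertex h appears in no bag, so the decomposition is invalid.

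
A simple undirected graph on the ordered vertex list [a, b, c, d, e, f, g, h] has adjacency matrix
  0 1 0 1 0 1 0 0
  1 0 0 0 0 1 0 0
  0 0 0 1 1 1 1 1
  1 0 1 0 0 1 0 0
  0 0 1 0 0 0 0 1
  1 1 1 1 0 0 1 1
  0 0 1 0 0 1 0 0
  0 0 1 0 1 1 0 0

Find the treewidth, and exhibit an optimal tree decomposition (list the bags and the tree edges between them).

Each bag holds 3 vertices, so the decomposition has width 2, which upper-bounds the treewidth. On the other hand G contains the 3-clique {c, e, h}. A clique must lie in a single bag of any decomposition, so no decomposition can have width below 2. Therefore the treewidth is 2.

Treewidth 2.
One such decomposition:
Bags: B1 = {a, d, f}  B2 = {a, b, f}  B3 = {c, d, f}  B4 = {c, f, g}  B5 = {c, f, h}  B6 = {c, e, h}
Tree: B1–B2, B1–B3, B3–B4, B3–B5, B5–B6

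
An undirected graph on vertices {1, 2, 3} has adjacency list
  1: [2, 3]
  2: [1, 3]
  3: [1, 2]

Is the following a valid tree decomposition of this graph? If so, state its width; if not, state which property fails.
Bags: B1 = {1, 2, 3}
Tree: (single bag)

Every vertex of G appears in some bag (union = {1, 2, 3}); every edge is covered by a bag; and for each vertex v the set of bags containing v is connected in the bag tree. The decomposition is therefore valid. The largest bag has 3 vertices, so the width is 2.

Yes; width 2.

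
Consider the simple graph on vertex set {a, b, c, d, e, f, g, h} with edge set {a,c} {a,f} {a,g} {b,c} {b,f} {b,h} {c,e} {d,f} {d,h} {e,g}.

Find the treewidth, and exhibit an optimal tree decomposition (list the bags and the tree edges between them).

Treewidth 2.
One optimal decomposition is:
Bags: B1 = {b, d, h}  B2 = {b, d, f}  B3 = {b, c, f}  B4 = {a, c, f}  B5 = {a, c, e}  B6 = {a, e, g}
Tree: B1–B2, B2–B3, B3–B4, B4–B5, B5–B6

The largest bag has 3 vertices, giving width 2; this decomposition certifies tw(G) ≤ 2. The edges h–d–f–b–h form a cycle, so G is not a tree and its treewidth is at least 2. Hence tw(G) = 2 exactly.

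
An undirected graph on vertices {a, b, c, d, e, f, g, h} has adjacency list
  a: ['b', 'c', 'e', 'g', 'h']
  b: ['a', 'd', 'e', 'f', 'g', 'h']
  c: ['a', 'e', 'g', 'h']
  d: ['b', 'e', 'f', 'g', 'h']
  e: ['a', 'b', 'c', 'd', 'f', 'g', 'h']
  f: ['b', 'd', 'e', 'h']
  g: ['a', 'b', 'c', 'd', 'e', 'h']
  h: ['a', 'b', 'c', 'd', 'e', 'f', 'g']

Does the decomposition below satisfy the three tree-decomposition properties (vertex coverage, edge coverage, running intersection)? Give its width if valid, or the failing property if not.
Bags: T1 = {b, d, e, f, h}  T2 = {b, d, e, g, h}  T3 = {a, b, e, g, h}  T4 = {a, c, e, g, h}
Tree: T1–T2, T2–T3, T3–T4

Every vertex of G appears in some bag (union = {a, b, c, d, e, f, g, h}); every edge is covered by a bag; and for each vertex v the set of bags containing v is connected in the bag tree. The decomposition is therefore valid. The largest bag has 5 vertices, so the width is 4.

Yes; width 4.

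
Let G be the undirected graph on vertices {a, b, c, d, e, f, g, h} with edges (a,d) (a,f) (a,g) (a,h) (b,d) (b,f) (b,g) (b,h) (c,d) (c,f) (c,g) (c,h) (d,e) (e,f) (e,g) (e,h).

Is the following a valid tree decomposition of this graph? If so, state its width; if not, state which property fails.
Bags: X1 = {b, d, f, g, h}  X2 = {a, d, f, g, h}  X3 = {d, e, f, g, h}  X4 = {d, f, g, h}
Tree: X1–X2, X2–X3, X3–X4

A tree decomposition must satisfy three properties: every vertex lies in some bag; for every edge, both endpoints lie together in some bag; and for every vertex, the bags containing it form a connected subtree. Here vertex c appears in no bag, so the decomposition is invalid.

No — vertex c appears in no bag.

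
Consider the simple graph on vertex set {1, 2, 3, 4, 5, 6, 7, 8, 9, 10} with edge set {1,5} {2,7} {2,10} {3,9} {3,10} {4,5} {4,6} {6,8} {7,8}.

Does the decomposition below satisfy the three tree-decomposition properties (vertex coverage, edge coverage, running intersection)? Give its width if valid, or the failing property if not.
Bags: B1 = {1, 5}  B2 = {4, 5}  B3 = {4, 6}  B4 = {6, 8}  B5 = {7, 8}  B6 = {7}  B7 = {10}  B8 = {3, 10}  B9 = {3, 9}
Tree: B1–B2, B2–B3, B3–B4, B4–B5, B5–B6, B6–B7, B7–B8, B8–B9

A tree decomposition must satisfy three properties: every vertex lies in some bag; for every edge, both endpoints lie together in some bag; and for every vertex, the bags containing it form a connected subtree. Here vertex 2 appears in no bag, so the decomposition is invalid.

No — vertex 2 appears in no bag.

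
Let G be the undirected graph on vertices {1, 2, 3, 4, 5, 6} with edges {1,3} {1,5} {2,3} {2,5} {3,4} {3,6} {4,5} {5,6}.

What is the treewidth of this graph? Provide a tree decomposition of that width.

Treewidth 2.
One optimal decomposition is:
Bags: B1 = {1, 3, 5}  B2 = {3, 5, 6}  B3 = {2, 3, 5}  B4 = {3, 4, 5}
Tree: B1–B2, B2–B3, B3–B4

Each bag holds 3 vertices, so the decomposition has width 2, which upper-bounds the treewidth. The edges 1–5–6–3–1 form a cycle, so G is not a tree and its treewidth is at least 2. The upper and lower bounds meet at 2, so that is the treewidth.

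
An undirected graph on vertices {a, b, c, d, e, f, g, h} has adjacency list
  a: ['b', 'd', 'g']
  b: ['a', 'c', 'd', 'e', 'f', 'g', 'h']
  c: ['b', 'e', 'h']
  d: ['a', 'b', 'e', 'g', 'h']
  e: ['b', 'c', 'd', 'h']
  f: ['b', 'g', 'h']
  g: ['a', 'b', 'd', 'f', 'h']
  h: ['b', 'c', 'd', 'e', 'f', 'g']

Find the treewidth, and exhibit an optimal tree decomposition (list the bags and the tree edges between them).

Treewidth 3.
One such decomposition:
Bags: B1 = {b, d, g, h}  B2 = {a, b, d, g}  B3 = {b, d, e, h}  B4 = {b, f, g, h}  B5 = {b, c, e, h}
Tree: B1–B2, B1–B3, B1–B4, B3–B5

The largest bag has 4 vertices, giving width 3; this decomposition certifies tw(G) ≤ 3. For the lower bound, the 4 vertices {b, d, g, h} are pairwise adjacent, and any tree decomposition puts a clique entirely inside one bag — forcing width ≥ 3. Hence tw(G) = 3 exactly.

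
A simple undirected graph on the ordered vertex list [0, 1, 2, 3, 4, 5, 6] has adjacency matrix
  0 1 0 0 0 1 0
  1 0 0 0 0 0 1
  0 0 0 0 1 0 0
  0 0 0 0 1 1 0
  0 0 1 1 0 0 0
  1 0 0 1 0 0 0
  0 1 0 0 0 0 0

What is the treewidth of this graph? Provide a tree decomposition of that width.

Treewidth 1.
One such decomposition:
Bags: B1 = {1, 6}  B2 = {0, 1}  B3 = {0, 5}  B4 = {3, 5}  B5 = {3, 4}  B6 = {2, 4}
Tree: B1–B2, B2–B3, B3–B4, B4–B5, B5–B6

Each bag holds 2 vertices, so the decomposition has width 1, which upper-bounds the treewidth. G has an edge, so its treewidth is at least 1. The upper and lower bounds meet at 1, so that is the treewidth.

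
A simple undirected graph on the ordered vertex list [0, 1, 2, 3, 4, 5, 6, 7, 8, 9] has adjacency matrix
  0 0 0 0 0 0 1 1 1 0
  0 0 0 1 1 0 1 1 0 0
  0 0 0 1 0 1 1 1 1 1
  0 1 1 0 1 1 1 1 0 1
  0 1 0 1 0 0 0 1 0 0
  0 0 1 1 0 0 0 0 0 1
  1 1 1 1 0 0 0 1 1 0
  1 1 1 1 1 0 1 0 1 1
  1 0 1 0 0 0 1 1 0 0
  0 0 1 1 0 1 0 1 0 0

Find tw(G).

A width-3 tree decomposition is:
Bags: B1 = {2, 3, 6, 7}  B2 = {2, 3, 7, 9}  B3 = {2, 3, 5, 9}  B4 = {1, 3, 6, 7}  B5 = {2, 6, 7, 8}  B6 = {1, 3, 4, 7}  B7 = {0, 6, 7, 8}
Tree: B1–B2, B2–B3, B1–B4, B1–B5, B4–B6, B5–B7
Every bag has size at most 4, so the width is 4 − 1 = 3 and tw(G) ≤ 3. On the other hand G contains the 4-clique {2, 3, 5, 9}. A clique must lie in a single bag of any decomposition, so no decomposition can have width below 3. The upper and lower bounds meet at 3, so that is the treewidth.

3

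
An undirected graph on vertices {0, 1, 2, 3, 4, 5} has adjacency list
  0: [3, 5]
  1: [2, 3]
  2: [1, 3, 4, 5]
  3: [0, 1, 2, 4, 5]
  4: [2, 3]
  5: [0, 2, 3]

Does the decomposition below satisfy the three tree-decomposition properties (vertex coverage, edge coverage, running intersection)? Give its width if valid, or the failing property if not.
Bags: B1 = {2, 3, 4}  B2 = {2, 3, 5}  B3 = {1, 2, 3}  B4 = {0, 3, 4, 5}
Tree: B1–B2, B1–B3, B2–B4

No — bags containing vertex 4 are not connected in the tree.

A tree decomposition must satisfy three properties: every vertex lies in some bag; for every edge, both endpoints lie together in some bag; and for every vertex, the bags containing it form a connected subtree. Here bags containing vertex 4 are not connected in the tree, so the decomposition is invalid.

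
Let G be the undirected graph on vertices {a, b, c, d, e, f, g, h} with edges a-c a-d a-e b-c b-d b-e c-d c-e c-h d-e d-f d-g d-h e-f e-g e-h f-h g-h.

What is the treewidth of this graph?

3

A width-3 tree decomposition is:
Bags: B1 = {d, e, g, h}  B2 = {d, e, f, h}  B3 = {c, d, e, h}  B4 = {a, c, d, e}  B5 = {b, c, d, e}
Tree: B1–B2, B1–B3, B3–B4, B4–B5
Each bag holds 4 vertices, so the decomposition has width 3, which upper-bounds the treewidth. For the lower bound, the 4 vertices {d, e, g, h} are pairwise adjacent, and any tree decomposition puts a clique entirely inside one bag — forcing width ≥ 3. The upper and lower bounds meet at 3, so that is the treewidth.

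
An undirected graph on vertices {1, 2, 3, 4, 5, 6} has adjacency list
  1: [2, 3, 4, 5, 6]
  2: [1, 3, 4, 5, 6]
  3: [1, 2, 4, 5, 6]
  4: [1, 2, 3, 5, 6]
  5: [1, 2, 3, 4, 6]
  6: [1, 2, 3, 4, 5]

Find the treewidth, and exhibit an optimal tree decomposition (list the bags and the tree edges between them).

Treewidth 5.
Bags: B1 = {1, 2, 3, 4, 5, 6}
Tree: (single bag)

A single bag containing all 6 vertices is trivially a valid decomposition of width 5. For the lower bound, the 6 vertices {1, 2, 3, 4, 5, 6} are pairwise adjacent, and any tree decomposition puts a clique entirely inside one bag — forcing width ≥ 5. Hence tw(G) = 5 exactly.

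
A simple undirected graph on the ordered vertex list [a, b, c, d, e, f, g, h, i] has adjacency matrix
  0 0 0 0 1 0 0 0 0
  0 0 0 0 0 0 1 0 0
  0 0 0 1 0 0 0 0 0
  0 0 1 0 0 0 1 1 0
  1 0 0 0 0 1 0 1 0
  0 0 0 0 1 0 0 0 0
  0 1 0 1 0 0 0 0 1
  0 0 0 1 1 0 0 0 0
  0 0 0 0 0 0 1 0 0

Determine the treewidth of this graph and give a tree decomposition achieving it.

Each bag holds 2 vertices, so the decomposition has width 1, which upper-bounds the treewidth. Since G has at least one edge (e.g. d–h), it is not an edgeless graph, so tw(G) ≥ 1. The upper and lower bounds meet at 1, so that is the treewidth.

Treewidth 1.
Bags: B1 = {d, h}  B2 = {e, h}  B3 = {e, f}  B4 = {c, d}  B5 = {d, g}  B6 = {a, e}  B7 = {b, g}  B8 = {g, i}
Tree: B1–B2, B2–B3, B1–B4, B1–B5, B3–B6, B5–B7, B5–B8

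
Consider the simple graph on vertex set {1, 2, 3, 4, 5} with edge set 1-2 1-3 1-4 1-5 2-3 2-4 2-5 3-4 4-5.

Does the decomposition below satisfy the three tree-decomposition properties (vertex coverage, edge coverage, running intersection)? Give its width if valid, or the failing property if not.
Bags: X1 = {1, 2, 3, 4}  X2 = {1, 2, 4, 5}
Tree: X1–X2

Vertex coverage: the bags together contain {1, 2, 3, 4, 5}, the full vertex set. Edge coverage: each edge of G has both endpoints in at least one bag. Running intersection: for every vertex, the bags containing it form a connected subtree. All three properties hold, so this is a valid tree decomposition of width max|bag| − 1 = 3, and hence tw(G) ≤ 3.

Yes; width 3.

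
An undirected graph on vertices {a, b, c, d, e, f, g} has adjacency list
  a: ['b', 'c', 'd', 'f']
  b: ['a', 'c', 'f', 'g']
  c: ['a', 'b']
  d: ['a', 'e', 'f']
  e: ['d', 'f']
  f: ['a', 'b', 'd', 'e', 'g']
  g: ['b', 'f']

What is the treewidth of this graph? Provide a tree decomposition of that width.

Treewidth 2.
One optimal decomposition is:
Bags: B1 = {a, b, c}  B2 = {a, b, f}  B3 = {b, f, g}  B4 = {a, d, f}  B5 = {d, e, f}
Tree: B1–B2, B2–B3, B2–B4, B4–B5

Each bag holds 3 vertices, so the decomposition has width 2, which upper-bounds the treewidth. Conversely, {a, b, c} is a clique of size 3, and the vertices of any clique must share a bag in every tree decomposition; so some bag has ≥ 3 vertices and tw(G) ≥ 2. Combining the bounds, tw(G) = 2.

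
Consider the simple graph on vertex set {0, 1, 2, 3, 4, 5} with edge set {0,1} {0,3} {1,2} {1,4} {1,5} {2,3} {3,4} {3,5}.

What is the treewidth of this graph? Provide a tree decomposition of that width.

Treewidth 2.
One such decomposition:
Bags: B1 = {1, 3, 4}  B2 = {1, 2, 3}  B3 = {0, 1, 3}  B4 = {1, 3, 5}
Tree: B1–B2, B2–B3, B3–B4

Each bag holds 3 vertices, so the decomposition has width 2, which upper-bounds the treewidth. Since 3–4–1–2–3 is a cycle in G, G is not acyclic. Forests are exactly the graphs of treewidth ≤ 1, so tw(G) ≥ 2. Hence tw(G) = 2 exactly.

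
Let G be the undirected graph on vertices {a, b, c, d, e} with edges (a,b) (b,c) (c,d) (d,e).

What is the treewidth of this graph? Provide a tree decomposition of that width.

Treewidth 1.
Bags: B1 = {a, b}  B2 = {b, c}  B3 = {c, d}  B4 = {d, e}
Tree: B1–B2, B2–B3, B3–B4

Every bag has size at most 2, so the width is 2 − 1 = 1 and tw(G) ≤ 1. Any graph with an edge has treewidth ≥ 1, and G has the edge a–b. Combining the bounds, tw(G) = 1.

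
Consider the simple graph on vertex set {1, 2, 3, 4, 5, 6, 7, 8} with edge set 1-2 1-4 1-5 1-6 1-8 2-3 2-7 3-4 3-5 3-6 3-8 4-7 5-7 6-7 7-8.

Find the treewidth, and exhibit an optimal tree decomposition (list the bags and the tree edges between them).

Treewidth 3.
Bags: B1 = {1, 2, 3, 7}  B2 = {1, 3, 5, 7}  B3 = {1, 3, 7, 8}  B4 = {1, 3, 6, 7}  B5 = {1, 3, 4, 7}
Tree: B1–B2, B2–B3, B3–B4, B4–B5

Every bag has size at most 4, so the width is 4 − 1 = 3 and tw(G) ≤ 3. For the lower bound: the 4 vertex sets {2,3}, {5,7}, {1}, {8} are disjoint, each induces a connected subgraph, and every pair is joined by at least one edge of G. Contracting each set to a single vertex therefore yields K_{4} as a minor, and since treewidth is minor-monotone, tw(G) ≥ tw(K_{4}) = 3. Combining the bounds, tw(G) = 3.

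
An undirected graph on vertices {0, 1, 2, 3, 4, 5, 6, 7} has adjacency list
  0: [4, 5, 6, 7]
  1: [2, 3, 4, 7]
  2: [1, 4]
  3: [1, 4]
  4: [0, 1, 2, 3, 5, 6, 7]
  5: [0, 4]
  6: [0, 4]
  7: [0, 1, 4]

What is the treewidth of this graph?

A width-2 tree decomposition is:
Bags: B1 = {1, 3, 4}  B2 = {1, 4, 7}  B3 = {0, 4, 7}  B4 = {0, 4, 6}  B5 = {0, 4, 5}  B6 = {1, 2, 4}
Tree: B1–B2, B2–B3, B3–B4, B3–B5, B1–B6
The largest bag has 3 vertices, giving width 2; this decomposition certifies tw(G) ≤ 2. For the lower bound, the 3 vertices {0, 4, 5} are pairwise adjacent, and any tree decomposition puts a clique entirely inside one bag — forcing width ≥ 2. Hence tw(G) = 2 exactly.

2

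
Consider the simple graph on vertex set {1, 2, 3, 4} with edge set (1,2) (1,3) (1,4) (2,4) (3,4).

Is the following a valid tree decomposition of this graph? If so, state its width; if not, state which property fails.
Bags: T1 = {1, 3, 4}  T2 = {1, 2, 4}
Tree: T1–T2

Yes; width 2.

Vertex coverage: the bags together contain {1, 2, 3, 4}, the full vertex set. Edge coverage: each edge of G has both endpoints in at least one bag. Running intersection: for every vertex, the bags containing it form a connected subtree. All three properties hold, so this is a valid tree decomposition of width max|bag| − 1 = 2, and hence tw(G) ≤ 2.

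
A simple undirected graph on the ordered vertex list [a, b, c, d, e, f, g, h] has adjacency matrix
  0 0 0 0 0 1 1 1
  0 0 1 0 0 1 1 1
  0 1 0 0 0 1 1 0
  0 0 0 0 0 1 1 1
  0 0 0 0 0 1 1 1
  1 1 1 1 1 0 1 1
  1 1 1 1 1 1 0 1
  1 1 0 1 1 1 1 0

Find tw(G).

3

A width-3 tree decomposition is:
Bags: B1 = {a, f, g, h}  B2 = {d, f, g, h}  B3 = {b, f, g, h}  B4 = {e, f, g, h}  B5 = {b, c, f, g}
Tree: B1–B2, B2–B3, B3–B4, B3–B5
Each bag holds 4 vertices, so the decomposition has width 3, which upper-bounds the treewidth. On the other hand G contains the 4-clique {d, f, g, h}. A clique must lie in a single bag of any decomposition, so no decomposition can have width below 3. The upper and lower bounds meet at 3, so that is the treewidth.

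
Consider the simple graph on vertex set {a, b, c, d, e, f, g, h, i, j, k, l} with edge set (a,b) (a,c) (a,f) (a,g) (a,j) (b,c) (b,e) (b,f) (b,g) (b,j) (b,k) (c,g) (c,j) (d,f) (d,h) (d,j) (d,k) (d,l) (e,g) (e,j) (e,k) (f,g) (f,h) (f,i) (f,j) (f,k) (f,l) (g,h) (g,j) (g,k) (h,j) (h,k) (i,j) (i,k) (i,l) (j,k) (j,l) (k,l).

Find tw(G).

4

A width-4 tree decomposition is:
Bags: B1 = {d, f, j, k, l}  B2 = {d, f, h, j, k}  B3 = {f, g, h, j, k}  B4 = {f, i, j, k, l}  B5 = {b, f, g, j, k}  B6 = {a, b, f, g, j}  B7 = {b, e, g, j, k}  B8 = {a, b, c, g, j}
Tree: B1–B2, B2–B3, B1–B4, B3–B5, B5–B6, B5–B7, B6–B8
Each bag holds 5 vertices, so the decomposition has width 4, which upper-bounds the treewidth. For the lower bound, the 5 vertices {b, e, g, j, k} are pairwise adjacent, and any tree decomposition puts a clique entirely inside one bag — forcing width ≥ 4. Combining the bounds, tw(G) = 4.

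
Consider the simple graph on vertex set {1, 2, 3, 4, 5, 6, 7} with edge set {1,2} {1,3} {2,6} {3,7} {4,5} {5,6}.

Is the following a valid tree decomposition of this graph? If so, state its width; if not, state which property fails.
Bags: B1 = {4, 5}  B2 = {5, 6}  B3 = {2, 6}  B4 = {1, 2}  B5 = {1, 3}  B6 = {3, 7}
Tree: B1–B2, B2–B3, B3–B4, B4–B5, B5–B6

Yes; width 1.

Vertex coverage: the bags together contain {1, 2, 3, 4, 5, 6, 7}, the full vertex set. Edge coverage: each edge of G has both endpoints in at least one bag. Running intersection: for every vertex, the bags containing it form a connected subtree. All three properties hold, so this is a valid tree decomposition of width max|bag| − 1 = 1, and hence tw(G) ≤ 1.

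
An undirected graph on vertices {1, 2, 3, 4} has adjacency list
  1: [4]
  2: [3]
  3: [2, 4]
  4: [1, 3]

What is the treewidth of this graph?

1

A width-1 tree decomposition is:
Bags: B1 = {3, 4}  B2 = {2, 3}  B3 = {1, 4}
Tree: B1–B2, B1–B3
The largest bag has 2 vertices, giving width 1; this decomposition certifies tw(G) ≤ 1. G has an edge, so its treewidth is at least 1. Therefore the treewidth is 1.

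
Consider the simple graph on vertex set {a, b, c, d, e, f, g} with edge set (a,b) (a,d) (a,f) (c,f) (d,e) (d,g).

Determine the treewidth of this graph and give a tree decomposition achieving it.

Treewidth 1.
One optimal decomposition is:
Bags: B1 = {d, e}  B2 = {a, d}  B3 = {d, g}  B4 = {a, f}  B5 = {c, f}  B6 = {a, b}
Tree: B1–B2, B1–B3, B2–B4, B4–B5, B4–B6

Each bag holds 2 vertices, so the decomposition has width 1, which upper-bounds the treewidth. Any graph with an edge has treewidth ≥ 1, and G has the edge e–d. Therefore the treewidth is 1.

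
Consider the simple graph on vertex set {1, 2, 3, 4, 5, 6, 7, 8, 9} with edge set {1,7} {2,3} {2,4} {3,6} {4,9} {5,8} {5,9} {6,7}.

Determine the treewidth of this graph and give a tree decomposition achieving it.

Treewidth 1.
Bags: B1 = {5, 8}  B2 = {5, 9}  B3 = {4, 9}  B4 = {2, 4}  B5 = {2, 3}  B6 = {3, 6}  B7 = {6, 7}  B8 = {1, 7}
Tree: B1–B2, B2–B3, B3–B4, B4–B5, B5–B6, B6–B7, B7–B8

Every bag has size at most 2, so the width is 2 − 1 = 1 and tw(G) ≤ 1. G has an edge, so its treewidth is at least 1. Combining the bounds, tw(G) = 1.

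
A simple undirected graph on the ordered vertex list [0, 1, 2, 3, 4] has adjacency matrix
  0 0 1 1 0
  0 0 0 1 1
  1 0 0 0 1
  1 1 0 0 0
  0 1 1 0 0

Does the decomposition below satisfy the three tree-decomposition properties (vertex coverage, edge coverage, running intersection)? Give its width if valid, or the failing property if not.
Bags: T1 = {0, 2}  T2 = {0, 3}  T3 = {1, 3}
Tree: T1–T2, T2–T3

A tree decomposition must satisfy three properties: every vertex lies in some bag; for every edge, both endpoints lie together in some bag; and for every vertex, the bags containing it form a connected subtree. Here vertex 4 appears in no bag, so the decomposition is invalid.

No — vertex 4 appears in no bag.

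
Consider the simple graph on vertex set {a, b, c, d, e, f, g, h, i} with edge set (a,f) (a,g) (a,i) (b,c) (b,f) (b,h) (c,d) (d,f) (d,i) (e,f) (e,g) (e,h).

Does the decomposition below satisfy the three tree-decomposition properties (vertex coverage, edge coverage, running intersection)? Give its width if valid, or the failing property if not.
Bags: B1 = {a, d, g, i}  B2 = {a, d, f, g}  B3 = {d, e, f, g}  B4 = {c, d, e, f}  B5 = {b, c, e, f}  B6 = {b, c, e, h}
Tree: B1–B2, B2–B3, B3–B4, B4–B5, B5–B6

Yes; width 3.

Every vertex of G appears in some bag (union = {a, b, c, d, e, f, g, h, i}); every edge is covered by a bag; and for each vertex v the set of bags containing v is connected in the bag tree. The decomposition is therefore valid. The largest bag has 4 vertices, so the width is 3.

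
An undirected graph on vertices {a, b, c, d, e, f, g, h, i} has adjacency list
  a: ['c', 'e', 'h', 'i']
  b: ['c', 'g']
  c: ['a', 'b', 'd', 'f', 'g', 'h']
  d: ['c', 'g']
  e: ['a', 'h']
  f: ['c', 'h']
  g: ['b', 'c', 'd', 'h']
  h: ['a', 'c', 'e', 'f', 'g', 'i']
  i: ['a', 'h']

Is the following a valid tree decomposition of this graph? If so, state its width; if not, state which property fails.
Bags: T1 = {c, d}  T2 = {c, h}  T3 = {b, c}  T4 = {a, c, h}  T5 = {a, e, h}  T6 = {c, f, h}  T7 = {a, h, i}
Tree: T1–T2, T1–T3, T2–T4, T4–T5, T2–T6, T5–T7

No — vertex g appears in no bag.

A tree decomposition must satisfy three properties: every vertex lies in some bag; for every edge, both endpoints lie together in some bag; and for every vertex, the bags containing it form a connected subtree. Here vertex g appears in no bag, so the decomposition is invalid.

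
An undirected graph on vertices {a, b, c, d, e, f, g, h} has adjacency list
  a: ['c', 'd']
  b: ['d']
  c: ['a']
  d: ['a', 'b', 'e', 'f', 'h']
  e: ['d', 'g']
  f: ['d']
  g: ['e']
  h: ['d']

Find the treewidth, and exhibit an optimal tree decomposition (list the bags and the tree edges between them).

Each bag holds 2 vertices, so the decomposition has width 1, which upper-bounds the treewidth. Any graph with an edge has treewidth ≥ 1, and G has the edge e–g. The upper and lower bounds meet at 1, so that is the treewidth.

Treewidth 1.
One optimal decomposition is:
Bags: B1 = {e, g}  B2 = {d, e}  B3 = {d, h}  B4 = {b, d}  B5 = {a, d}  B6 = {d, f}  B7 = {a, c}
Tree: B1–B2, B2–B3, B3–B4, B3–B5, B3–B6, B5–B7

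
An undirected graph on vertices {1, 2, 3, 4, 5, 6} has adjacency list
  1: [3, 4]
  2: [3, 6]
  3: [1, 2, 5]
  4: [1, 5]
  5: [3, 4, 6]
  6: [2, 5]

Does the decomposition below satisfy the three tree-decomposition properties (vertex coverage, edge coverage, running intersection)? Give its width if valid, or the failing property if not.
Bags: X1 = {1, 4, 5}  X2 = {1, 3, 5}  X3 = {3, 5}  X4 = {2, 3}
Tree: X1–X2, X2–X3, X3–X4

A tree decomposition must satisfy three properties: every vertex lies in some bag; for every edge, both endpoints lie together in some bag; and for every vertex, the bags containing it form a connected subtree. Here vertex 6 appears in no bag, so the decomposition is invalid.

No — vertex 6 appears in no bag.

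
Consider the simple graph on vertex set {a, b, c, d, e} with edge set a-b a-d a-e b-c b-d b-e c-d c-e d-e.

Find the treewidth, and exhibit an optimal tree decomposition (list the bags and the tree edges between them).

The largest bag has 4 vertices, giving width 3; this decomposition certifies tw(G) ≤ 3. On the other hand G contains the 4-clique {b, c, d, e}. A clique must lie in a single bag of any decomposition, so no decomposition can have width below 3. Hence tw(G) = 3 exactly.

Treewidth 3.
Bags: B1 = {a, b, d, e}  B2 = {b, c, d, e}
Tree: B1–B2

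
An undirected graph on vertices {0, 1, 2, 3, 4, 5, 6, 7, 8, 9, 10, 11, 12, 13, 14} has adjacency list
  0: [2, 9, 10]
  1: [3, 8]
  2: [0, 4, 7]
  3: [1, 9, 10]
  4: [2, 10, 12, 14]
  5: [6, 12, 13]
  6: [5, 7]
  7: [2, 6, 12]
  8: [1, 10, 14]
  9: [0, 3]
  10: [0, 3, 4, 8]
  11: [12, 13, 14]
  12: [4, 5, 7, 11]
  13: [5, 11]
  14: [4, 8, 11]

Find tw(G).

3

A width-3 tree decomposition is:
Bags: B1 = {5, 6, 7, 13}  B2 = {5, 7, 12, 13}  B3 = {7, 11, 12, 13}  B4 = {2, 7, 11, 12}  B5 = {2, 4, 11, 12}  B6 = {2, 4, 11, 14}  B7 = {0, 2, 4, 14}  B8 = {0, 4, 10, 14}  B9 = {0, 8, 10, 14}  B10 = {0, 8, 9, 10}  B11 = {3, 8, 9, 10}  B12 = {1, 3, 8, 9}
Tree: B1–B2, B2–B3, B3–B4, B4–B5, B5–B6, B6–B7, B7–B8, B8–B9, B9–B10, B10–B11, B11–B12
The largest bag has 4 vertices, giving width 3; this decomposition certifies tw(G) ≤ 3. For the lower bound: the 4 vertex sets {5,6,13}, {7}, {12}, {2,4,11,14} are disjoint, each induces a connected subgraph, and every pair is joined by at least one edge of G. Contracting each set to a single vertex therefore yields K_{4} as a minor, and since treewidth is minor-monotone, tw(G) ≥ tw(K_{4}) = 3. Combining the bounds, tw(G) = 3.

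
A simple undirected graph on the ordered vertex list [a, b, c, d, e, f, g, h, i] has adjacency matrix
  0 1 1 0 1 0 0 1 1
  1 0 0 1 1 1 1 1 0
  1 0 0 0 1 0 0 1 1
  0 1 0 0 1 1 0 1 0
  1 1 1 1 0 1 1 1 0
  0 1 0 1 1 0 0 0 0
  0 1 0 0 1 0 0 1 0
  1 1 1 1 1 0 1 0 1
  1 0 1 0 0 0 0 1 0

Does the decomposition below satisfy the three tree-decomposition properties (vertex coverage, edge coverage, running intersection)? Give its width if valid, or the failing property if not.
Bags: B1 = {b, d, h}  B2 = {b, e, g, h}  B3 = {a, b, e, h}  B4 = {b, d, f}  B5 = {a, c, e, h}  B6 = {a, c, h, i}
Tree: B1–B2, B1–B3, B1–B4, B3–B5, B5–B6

No — edge (e,d) lies in no bag.

A tree decomposition must satisfy three properties: every vertex lies in some bag; for every edge, both endpoints lie together in some bag; and for every vertex, the bags containing it form a connected subtree. Here edge (e,d) lies in no bag, so the decomposition is invalid.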